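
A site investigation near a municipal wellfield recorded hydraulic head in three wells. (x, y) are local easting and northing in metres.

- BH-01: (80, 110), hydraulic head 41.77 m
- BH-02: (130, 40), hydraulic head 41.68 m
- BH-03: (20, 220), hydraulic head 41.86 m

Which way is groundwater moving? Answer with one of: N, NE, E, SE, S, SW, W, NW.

Differences from BH-01: to BH-02 (Δx, Δy, Δh) = (50, -70, -0.09); to BH-03 = (-60, 110, +0.09).
Determinant of the coordinate differences = 50·110 − (-60)·(-70) = 1300.
∂h/∂x = [(-0.09)·110 − (+0.09)·(-70)] / 1300 = -0.002769
∂h/∂y = [50·(+0.09) − (-60)·(-0.09)] / 1300 = -0.0006923
Flow = −∇h = (+0.002769 east, +0.0006923 north), which points east.

E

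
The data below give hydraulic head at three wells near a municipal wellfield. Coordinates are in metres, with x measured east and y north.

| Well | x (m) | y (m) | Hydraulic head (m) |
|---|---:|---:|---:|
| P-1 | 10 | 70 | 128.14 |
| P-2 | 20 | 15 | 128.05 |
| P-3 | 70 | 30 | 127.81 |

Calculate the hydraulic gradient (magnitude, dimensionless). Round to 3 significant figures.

0.00507

Three-point gradient (reference P-1): Δ to P-2 = (10, -55, -0.09), Δ to P-3 = (60, -40, -0.33).
∂h/∂x = -0.005017, ∂h/∂y = +0.0007241 (det = 2900).
|∇h| = √(-0.005017² + 0.0007241²) = 0.005069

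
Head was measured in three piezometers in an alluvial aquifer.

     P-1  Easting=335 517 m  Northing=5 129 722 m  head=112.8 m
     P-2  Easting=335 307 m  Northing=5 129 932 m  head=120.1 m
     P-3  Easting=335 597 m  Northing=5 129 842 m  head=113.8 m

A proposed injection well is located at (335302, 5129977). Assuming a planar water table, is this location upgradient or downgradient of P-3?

upgradient

Taking P-1 as reference: P-2−P-1 = (-210, 210, +7.3); P-3−P-1 = (80, 120, +1.0).
Determinant of the coordinate differences = (-210)·120 − 80·210 = -42000.
∂h/∂x = [(+7.3)·120 − (+1.0)·210] / -42000 = -0.01586
∂h/∂y = [(-210)·(+1.0) − 80·(+7.3)] / -42000 = +0.01890
Head at (335302, 5129977) = 112.8 + (-0.01586)·(-215) + (+0.01890)·(255) = 121.03 m.
That is higher than the 113.8 m at P-3, so the point is upgradient.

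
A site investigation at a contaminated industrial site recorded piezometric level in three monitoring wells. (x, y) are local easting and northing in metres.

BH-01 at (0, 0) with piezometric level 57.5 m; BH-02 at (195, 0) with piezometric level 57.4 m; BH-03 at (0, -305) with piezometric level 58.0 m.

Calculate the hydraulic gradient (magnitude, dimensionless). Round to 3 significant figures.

∂h/∂x = (57.4 − 57.5) / (195 − 0) = -0.0005128
∂h/∂y = (58.0 − 57.5) / (-305 − 0) = -0.001639
|∇h| = √(-0.0005128² + -0.001639²) = 0.001717

0.00172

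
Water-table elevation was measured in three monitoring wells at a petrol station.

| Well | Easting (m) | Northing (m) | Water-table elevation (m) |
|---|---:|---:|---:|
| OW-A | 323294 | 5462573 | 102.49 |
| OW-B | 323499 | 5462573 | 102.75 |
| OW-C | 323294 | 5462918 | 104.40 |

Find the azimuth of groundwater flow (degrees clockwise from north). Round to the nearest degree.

193°

∂h/∂x = (102.75 − 102.49) / (323499 − 323294) = +0.001268
∂h/∂y = (104.40 − 102.49) / (5462918 − 5462573) = +0.005536
Flow direction (−∇h) has components (-0.001268 E, -0.005536 N).
Azimuth = atan2(E, N) = atan2(-0.001268, -0.005536) = 192.9° ≈ 193°.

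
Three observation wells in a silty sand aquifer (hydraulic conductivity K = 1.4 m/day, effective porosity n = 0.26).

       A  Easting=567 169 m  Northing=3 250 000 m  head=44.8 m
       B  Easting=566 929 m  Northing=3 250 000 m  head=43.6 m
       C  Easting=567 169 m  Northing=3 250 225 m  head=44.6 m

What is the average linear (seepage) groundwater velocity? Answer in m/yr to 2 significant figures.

10.0 m/yr

∂h/∂x = (43.6 − 44.8) / (566929 − 567169) = +0.005000
∂h/∂y = (44.6 − 44.8) / (3250225 − 3250000) = -0.0008889
|∇h| = √(0.005000² + -0.0008889²) = 0.005078
Seepage velocity v = K·i/n = 1.4 × 0.005078 / 0.26 = 0.02734 m/day = 9.986 m/yr.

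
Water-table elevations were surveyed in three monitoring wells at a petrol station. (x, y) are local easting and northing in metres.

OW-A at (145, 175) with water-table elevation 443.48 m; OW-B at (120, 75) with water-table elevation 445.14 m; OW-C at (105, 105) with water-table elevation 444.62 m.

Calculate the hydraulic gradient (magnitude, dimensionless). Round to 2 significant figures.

Three-point gradient (reference OW-A): Δ to OW-B = (-25, -100, +1.66), Δ to OW-C = (-40, -70, +1.14).
∂h/∂x = +0.0009778, ∂h/∂y = -0.01684 (det = -2250).
|∇h| = √(0.0009778² + -0.01684²) = 0.01687

0.017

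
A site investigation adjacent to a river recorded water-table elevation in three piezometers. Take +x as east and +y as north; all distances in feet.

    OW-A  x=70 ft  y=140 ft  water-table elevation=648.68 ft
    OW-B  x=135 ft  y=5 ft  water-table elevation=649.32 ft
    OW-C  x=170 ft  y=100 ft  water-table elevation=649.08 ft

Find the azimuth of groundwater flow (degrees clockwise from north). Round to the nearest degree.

Differences from OW-A: to OW-B (Δx, Δy, Δh) = (65, -135, +0.64); to OW-C = (100, -40, +0.40).
Solve a·Δx + b·Δy = Δh: det = 65·(-40) − 100·(-135) = 10900.
∂h/∂x = [(+0.64)·(-40) − (+0.40)·(-135)] / 10900 = +0.002606
∂h/∂y = [65·(+0.40) − 100·(+0.64)] / 10900 = -0.003486
Flow direction (−∇h) has components (-0.002606 E, +0.003486 N).
Azimuth = atan2(E, N) = atan2(-0.002606, +0.003486) = 323.2° ≈ 323°.

323°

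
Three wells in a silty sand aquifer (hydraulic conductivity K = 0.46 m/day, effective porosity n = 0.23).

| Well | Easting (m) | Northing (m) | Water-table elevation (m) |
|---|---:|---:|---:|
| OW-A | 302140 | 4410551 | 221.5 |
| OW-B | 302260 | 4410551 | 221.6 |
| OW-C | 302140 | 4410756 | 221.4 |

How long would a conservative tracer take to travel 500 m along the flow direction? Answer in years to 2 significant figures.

∂h/∂x = (221.6 − 221.5) / (302260 − 302140) = +0.0008333
∂h/∂y = (221.4 − 221.5) / (4410756 − 4410551) = -0.0004878
|∇h| = √(0.0008333² + -0.0004878²) = 0.0009656
Seepage velocity v = K·i/n = 0.46 × 0.0009656 / 0.23 = 0.001931 m/day.
t = 500 / 0.001931 = 2.589e+05 days = 709 years.

710 years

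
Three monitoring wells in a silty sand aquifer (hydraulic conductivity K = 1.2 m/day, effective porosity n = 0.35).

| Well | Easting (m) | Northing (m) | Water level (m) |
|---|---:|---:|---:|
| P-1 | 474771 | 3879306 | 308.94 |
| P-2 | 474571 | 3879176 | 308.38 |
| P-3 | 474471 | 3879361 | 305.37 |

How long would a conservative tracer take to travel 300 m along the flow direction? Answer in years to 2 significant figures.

16 years

Three-point gradient (reference P-1): Δ to P-2 = (-200, -130, -0.56), Δ to P-3 = (-300, 55, -3.57).
∂h/∂x = +0.009898, ∂h/∂y = -0.01092 (det = -50000).
|∇h| = √(0.009898² + -0.01092²) = 0.01474
Seepage velocity v = K·i/n = 1.2 × 0.01474 / 0.35 = 0.05054 m/day.
t = 300 / 0.05054 = 5936 days = 16.3 years.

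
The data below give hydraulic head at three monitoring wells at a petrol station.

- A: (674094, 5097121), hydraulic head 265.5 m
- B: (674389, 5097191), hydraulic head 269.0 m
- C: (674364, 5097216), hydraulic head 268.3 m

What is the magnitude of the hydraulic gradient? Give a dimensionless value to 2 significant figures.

Differences from A: to B (Δx, Δy, Δh) = (295, 70, +3.5); to C = (270, 95, +2.8).
Determinant of the coordinate differences = 295·95 − 270·70 = 9125.
∂h/∂x = [(+3.5)·95 − (+2.8)·70] / 9125 = +0.01496
∂h/∂y = [295·(+2.8) − 270·(+3.5)] / 9125 = -0.01304
|∇h| = √(0.01496² + -0.01304²) = 0.01985

0.020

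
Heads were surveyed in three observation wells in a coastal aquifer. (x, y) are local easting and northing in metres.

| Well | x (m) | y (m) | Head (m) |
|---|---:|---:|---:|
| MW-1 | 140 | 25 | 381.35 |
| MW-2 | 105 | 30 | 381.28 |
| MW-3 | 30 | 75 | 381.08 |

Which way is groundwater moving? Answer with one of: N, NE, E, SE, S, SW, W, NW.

Taking MW-1 as reference: MW-2−MW-1 = (-35, 5, -0.07); MW-3−MW-1 = (-110, 50, -0.27).
Determinant of the coordinate differences = (-35)·50 − (-110)·5 = -1200.
∂h/∂x = [(-0.07)·50 − (-0.27)·5] / -1200 = +0.001792
∂h/∂y = [(-35)·(-0.27) − (-110)·(-0.07)] / -1200 = -0.001458
Flow = −∇h = (-0.001792 east, +0.001458 north), which points northwest.

NW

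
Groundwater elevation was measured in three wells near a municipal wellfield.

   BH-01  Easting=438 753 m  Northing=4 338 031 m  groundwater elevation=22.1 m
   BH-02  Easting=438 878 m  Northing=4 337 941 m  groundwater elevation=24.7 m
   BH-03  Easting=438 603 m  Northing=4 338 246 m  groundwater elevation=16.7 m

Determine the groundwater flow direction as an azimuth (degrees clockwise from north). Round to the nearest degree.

Three-point gradient (reference BH-01): Δ to BH-02 = (125, -90, +2.6), Δ to BH-03 = (-150, 215, -5.4).
∂h/∂x = +0.005458, ∂h/∂y = -0.02131 (det = 13375).
Flow direction (−∇h) has components (-0.005458 E, +0.02131 N).
Azimuth = atan2(E, N) = atan2(-0.005458, +0.02131) = 345.6° ≈ 346°.

346°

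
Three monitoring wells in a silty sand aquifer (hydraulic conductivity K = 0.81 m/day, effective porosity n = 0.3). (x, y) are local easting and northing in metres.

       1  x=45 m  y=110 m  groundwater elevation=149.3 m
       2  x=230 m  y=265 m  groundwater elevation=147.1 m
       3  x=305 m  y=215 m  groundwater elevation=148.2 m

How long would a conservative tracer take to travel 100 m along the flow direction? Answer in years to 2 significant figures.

5.7 years

Three-point gradient (reference 1): Δ to 2 = (185, 155, -2.2), Δ to 3 = (260, 105, -1.1).
∂h/∂x = +0.002898, ∂h/∂y = -0.01765 (det = -20875).
|∇h| = √(0.002898² + -0.01765²) = 0.01789
Seepage velocity v = K·i/n = 0.81 × 0.01789 / 0.3 = 0.0483 m/day.
t = 100 / 0.0483 = 2070 days = 5.67 years.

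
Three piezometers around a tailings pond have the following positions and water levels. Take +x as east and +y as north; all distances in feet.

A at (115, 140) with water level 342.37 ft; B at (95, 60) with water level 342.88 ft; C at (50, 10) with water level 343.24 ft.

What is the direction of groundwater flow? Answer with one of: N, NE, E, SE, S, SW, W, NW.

With h = a·x + b·y + c and A as origin, the differences give:
  (-20)·a + (-80)·b = +0.51
  (-65)·a + (-130)·b = +0.87
Eliminate b (×(-130) and ×(-80), subtract): -2600·a = 3.300 → a = ∂h/∂x = -0.001269
Back-substitute: b = ∂h/∂y = -0.006058.
Flow = −∇h = (+0.001269 east, +0.006058 north), which points north.

N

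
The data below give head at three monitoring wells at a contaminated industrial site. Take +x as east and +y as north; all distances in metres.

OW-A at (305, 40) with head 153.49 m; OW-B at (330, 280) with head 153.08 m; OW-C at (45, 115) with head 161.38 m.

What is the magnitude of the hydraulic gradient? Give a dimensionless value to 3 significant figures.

0.0300

Taking OW-A as reference: OW-B−OW-A = (25, 240, -0.41); OW-C−OW-A = (-260, 75, +7.89).
Solve a·Δx + b·Δy = Δh: det = 25·75 − (-260)·240 = 64275.
∂h/∂x = [(-0.41)·75 − (+7.89)·240] / 64275 = -0.02994
∂h/∂y = [25·(+7.89) − (-260)·(-0.41)] / 64275 = +0.001410
|∇h| = √(-0.02994² + 0.001410²) = 0.02997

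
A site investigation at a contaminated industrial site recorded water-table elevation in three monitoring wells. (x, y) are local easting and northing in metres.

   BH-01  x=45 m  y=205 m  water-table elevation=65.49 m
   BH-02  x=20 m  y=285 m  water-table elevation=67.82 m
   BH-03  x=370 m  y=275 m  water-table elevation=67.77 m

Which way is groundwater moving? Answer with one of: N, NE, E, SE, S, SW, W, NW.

Taking BH-01 as reference: BH-02−BH-01 = (-25, 80, +2.33); BH-03−BH-01 = (325, 70, +2.28).
Determinant of the coordinate differences = (-25)·70 − 325·80 = -27750.
∂h/∂x = [(+2.33)·70 − (+2.28)·80] / -27750 = +0.0006955
∂h/∂y = [(-25)·(+2.28) − 325·(+2.33)] / -27750 = +0.02934
Flow = −∇h = (-0.0006955 east, -0.02934 north), which points south.

S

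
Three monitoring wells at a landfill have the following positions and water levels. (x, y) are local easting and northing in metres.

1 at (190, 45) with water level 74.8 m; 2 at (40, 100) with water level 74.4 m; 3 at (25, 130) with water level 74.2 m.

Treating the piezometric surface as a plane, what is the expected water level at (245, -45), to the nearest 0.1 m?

Taking 1 as reference: 2−1 = (-150, 55, -0.4); 3−1 = (-165, 85, -0.6).
Solve a·Δx + b·Δy = Δh: det = (-150)·85 − (-165)·55 = -3675.
∂h/∂x = [(-0.4)·85 − (-0.6)·55] / -3675 = +0.0002721
∂h/∂y = [(-150)·(-0.6) − (-165)·(-0.4)] / -3675 = -0.006531
h(245, -45) = 74.8 + (+0.0002721)·(55) + (-0.006531)·(-90) = 74.8 +0.015 +0.588 = 75.403 m.

75.4 m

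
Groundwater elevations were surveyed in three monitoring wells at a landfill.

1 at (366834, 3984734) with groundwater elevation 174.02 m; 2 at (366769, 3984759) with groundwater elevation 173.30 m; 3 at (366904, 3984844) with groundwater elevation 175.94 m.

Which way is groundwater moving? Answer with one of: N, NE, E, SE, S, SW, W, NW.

With h = a·x + b·y + c and 1 as origin, the differences give:
  (-65)·a + 25·b = -0.72
  70·a + 110·b = +1.92
Eliminate b (×110 and ×25, subtract): -8900·a = -127.200 → a = ∂h/∂x = +0.01429
Back-substitute: b = ∂h/∂y = +0.008360.
Flow = −∇h = (-0.01429 east, -0.008360 north), which points southwest.

SW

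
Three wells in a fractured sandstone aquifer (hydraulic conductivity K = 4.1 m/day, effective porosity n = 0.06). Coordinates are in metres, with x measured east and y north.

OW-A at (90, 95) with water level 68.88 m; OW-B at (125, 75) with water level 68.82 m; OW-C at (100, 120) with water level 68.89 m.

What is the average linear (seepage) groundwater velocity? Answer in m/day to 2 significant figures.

0.10 m/day

With h = a·x + b·y + c and OW-A as origin, the differences give:
  35·a + (-20)·b = -0.06
  10·a + 25·b = +0.01
Eliminate b (×25 and ×(-20), subtract): 1075·a = -1.300 → a = ∂h/∂x = -0.001209
Back-substitute: b = ∂h/∂y = +0.0008837.
|∇h| = √(-0.001209² + 0.0008837²) = 0.001498
Seepage velocity v = K·i/n = 4.1 × 0.001498 / 0.06 = 0.1024 m/day.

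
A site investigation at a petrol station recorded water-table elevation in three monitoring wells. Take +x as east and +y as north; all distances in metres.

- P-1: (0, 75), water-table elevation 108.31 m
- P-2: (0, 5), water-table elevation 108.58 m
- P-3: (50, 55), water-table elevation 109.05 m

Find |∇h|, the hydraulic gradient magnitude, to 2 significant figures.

0.014

Differences from P-1: to P-2 (Δx, Δy, Δh) = (0, -70, +0.27); to P-3 = (50, -20, +0.74).
Determinant of the coordinate differences = 0·(-20) − 50·(-70) = 3500.
∂h/∂x = [(+0.27)·(-20) − (+0.74)·(-70)] / 3500 = +0.01326
∂h/∂y = [0·(+0.74) − 50·(+0.27)] / 3500 = -0.003857
|∇h| = √(0.01326² + -0.003857²) = 0.01381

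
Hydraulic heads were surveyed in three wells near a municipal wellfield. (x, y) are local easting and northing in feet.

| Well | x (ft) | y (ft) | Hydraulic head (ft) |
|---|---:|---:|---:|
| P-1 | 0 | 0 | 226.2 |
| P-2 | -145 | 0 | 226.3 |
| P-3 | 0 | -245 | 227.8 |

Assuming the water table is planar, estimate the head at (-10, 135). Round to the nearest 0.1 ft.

225.3 ft

∂h/∂x = (226.3 − 226.2) / (-145 − 0) = -0.0006897
∂h/∂y = (227.8 − 226.2) / (-245 − 0) = -0.006531
h(-10, 135) = 226.2 + (-0.0006897)·(-10) + (-0.006531)·(135) = 226.2 +0.007 -0.882 = 225.325 ft.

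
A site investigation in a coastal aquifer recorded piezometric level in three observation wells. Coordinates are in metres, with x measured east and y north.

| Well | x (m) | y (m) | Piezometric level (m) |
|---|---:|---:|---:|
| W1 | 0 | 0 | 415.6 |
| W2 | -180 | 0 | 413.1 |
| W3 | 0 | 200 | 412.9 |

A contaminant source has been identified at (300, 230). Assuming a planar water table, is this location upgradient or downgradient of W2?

∂h/∂x = (413.1 − 415.6) / (-180 − 0) = +0.01389
∂h/∂y = (412.9 − 415.6) / (200 − 0) = -0.01350
Head at (300, 230) = 415.6 + (+0.01389)·(300) + (-0.01350)·(230) = 416.66 m.
That is higher than the 413.1 m at W2, so the point is upgradient.

upgradient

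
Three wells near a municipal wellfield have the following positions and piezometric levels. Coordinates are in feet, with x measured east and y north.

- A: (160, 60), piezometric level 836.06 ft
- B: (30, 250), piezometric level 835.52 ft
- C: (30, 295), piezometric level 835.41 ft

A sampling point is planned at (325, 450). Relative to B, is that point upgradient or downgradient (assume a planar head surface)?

downgradient

With h = a·x + b·y + c and A as origin, the differences give:
  (-130)·a + 190·b = -0.54
  (-130)·a + 235·b = -0.65
Eliminate b (×235 and ×190, subtract): -5850·a = -3.400 → a = ∂h/∂x = +0.0005812
Back-substitute: b = ∂h/∂y = -0.002444.
Head at (325, 450) = 836.06 + (+0.0005812)·(165) + (-0.002444)·(390) = 835.20 ft.
That is lower than the 835.52 ft at B, so the point is downgradient.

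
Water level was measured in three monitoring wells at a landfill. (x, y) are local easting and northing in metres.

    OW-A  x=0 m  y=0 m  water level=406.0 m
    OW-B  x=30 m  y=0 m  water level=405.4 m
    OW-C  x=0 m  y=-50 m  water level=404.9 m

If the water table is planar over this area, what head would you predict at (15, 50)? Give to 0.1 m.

∂h/∂x = (405.4 − 406.0) / (30 − 0) = -0.02000
∂h/∂y = (404.9 − 406.0) / (-50 − 0) = +0.02200
h(15, 50) = 406.0 + (-0.02000)·(15) + (+0.02200)·(50) = 406.0 -0.300 +1.100 = 406.800 m.

406.8 m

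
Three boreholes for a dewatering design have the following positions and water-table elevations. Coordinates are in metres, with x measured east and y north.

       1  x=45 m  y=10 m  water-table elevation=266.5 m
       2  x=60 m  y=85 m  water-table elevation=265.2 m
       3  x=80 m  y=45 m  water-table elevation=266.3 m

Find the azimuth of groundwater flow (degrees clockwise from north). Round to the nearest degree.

Taking 1 as reference: 2−1 = (15, 75, -1.3); 3−1 = (35, 35, -0.2).
Solve a·Δx + b·Δy = Δh: det = 15·35 − 35·75 = -2100.
∂h/∂x = [(-1.3)·35 − (-0.2)·75] / -2100 = +0.01452
∂h/∂y = [15·(-0.2) − 35·(-1.3)] / -2100 = -0.02024
Flow direction (−∇h) has components (-0.01452 E, +0.02024 N).
Azimuth = atan2(E, N) = atan2(-0.01452, +0.02024) = 324.3° ≈ 324°.

324°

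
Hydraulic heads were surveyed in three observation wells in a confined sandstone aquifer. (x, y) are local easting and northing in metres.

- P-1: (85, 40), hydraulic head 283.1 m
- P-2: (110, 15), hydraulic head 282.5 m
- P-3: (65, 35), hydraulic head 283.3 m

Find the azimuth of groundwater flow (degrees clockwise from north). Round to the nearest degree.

131°

Differences from P-1: to P-2 (Δx, Δy, Δh) = (25, -25, -0.6); to P-3 = (-20, -5, +0.2).
Solve a·Δx + b·Δy = Δh: det = 25·(-5) − (-20)·(-25) = -625.
∂h/∂x = [(-0.6)·(-5) − (+0.2)·(-25)] / -625 = -0.01280
∂h/∂y = [25·(+0.2) − (-20)·(-0.6)] / -625 = +0.01120
Flow direction (−∇h) has components (+0.01280 E, -0.01120 N).
Azimuth = atan2(E, N) = atan2(+0.01280, -0.01120) = 131.2° ≈ 131°.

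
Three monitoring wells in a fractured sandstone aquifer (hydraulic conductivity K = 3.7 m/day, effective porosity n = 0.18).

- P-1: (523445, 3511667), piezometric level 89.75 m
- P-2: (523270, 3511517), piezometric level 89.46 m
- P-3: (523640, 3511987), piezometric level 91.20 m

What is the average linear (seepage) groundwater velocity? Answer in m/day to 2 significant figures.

0.18 m/day

Taking P-1 as reference: P-2−P-1 = (-175, -150, -0.29); P-3−P-1 = (195, 320, +1.45).
Determinant of the coordinate differences = (-175)·320 − 195·(-150) = -26750.
∂h/∂x = [(-0.29)·320 − (+1.45)·(-150)] / -26750 = -0.004662
∂h/∂y = [(-175)·(+1.45) − 195·(-0.29)] / -26750 = +0.007372
|∇h| = √(-0.004662² + 0.007372²) = 0.008722
Seepage velocity v = K·i/n = 3.7 × 0.008722 / 0.18 = 0.1793 m/day.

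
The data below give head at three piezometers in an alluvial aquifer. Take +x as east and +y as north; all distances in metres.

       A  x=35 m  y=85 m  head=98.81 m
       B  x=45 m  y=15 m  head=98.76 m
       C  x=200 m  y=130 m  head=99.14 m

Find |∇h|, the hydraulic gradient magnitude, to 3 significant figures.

0.00199

With h = a·x + b·y + c and A as origin, the differences give:
  10·a + (-70)·b = -0.05
  165·a + 45·b = +0.33
Eliminate b (×45 and ×(-70), subtract): 12000·a = 20.850 → a = ∂h/∂x = +0.001738
Back-substitute: b = ∂h/∂y = +0.0009625.
|∇h| = √(0.001738² + 0.0009625²) = 0.001987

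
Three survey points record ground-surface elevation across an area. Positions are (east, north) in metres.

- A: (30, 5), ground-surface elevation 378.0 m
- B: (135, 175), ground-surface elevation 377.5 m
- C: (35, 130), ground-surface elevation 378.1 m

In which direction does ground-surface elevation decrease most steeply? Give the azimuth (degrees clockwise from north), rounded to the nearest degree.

With z = a·x + b·y + c and A as origin, the differences give:
  105·a + 170·b = -0.5
  5·a + 125·b = +0.1
Eliminate b (×125 and ×170, subtract): 12275·a = -79.50 → a = ∂z/∂x = -0.006477
Back-substitute: b = ∂z/∂y = +0.001059.
Steepest decrease is along −∇f: components (+0.006477 E, -0.001059 N).
Azimuth = atan2(+0.006477, -0.001059) = 99.3° ≈ 099°.

099°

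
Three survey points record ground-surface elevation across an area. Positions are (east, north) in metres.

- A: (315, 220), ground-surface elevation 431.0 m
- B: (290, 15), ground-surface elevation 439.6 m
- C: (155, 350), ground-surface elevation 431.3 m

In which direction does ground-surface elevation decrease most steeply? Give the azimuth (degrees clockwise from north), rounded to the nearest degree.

With z = a·x + b·y + c and A as origin, the differences give:
  (-25)·a + (-205)·b = +8.6
  (-160)·a + 130·b = +0.3
Eliminate b (×130 and ×(-205), subtract): -36050·a = 1179.50 → a = ∂z/∂x = -0.03272
Back-substitute: b = ∂z/∂y = -0.03796.
Steepest decrease is along −∇f: components (+0.03272 E, +0.03796 N).
Azimuth = atan2(+0.03272, +0.03796) = 40.8° ≈ 041°.

041°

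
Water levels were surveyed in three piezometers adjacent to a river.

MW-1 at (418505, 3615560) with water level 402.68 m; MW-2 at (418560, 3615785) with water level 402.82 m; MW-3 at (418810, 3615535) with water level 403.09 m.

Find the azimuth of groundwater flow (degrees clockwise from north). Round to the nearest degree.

258°

Taking MW-1 as reference: MW-2−MW-1 = (55, 225, +0.14); MW-3−MW-1 = (305, -25, +0.41).
Determinant of the coordinate differences = 55·(-25) − 305·225 = -70000.
∂h/∂x = [(+0.14)·(-25) − (+0.41)·225] / -70000 = +0.001368
∂h/∂y = [55·(+0.41) − 305·(+0.14)] / -70000 = +0.0002879
Flow direction (−∇h) has components (-0.001368 E, -0.0002879 N).
Azimuth = atan2(E, N) = atan2(-0.001368, -0.0002879) = 258.1° ≈ 258°.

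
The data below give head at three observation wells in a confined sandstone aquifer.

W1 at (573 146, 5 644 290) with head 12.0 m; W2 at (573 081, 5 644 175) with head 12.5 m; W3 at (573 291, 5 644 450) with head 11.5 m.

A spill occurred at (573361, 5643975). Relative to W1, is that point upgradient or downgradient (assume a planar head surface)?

Differences from W1: to W2 (Δx, Δy, Δh) = (-65, -115, +0.5); to W3 = (145, 160, -0.5).
Solve a·Δx + b·Δy = Δh: det = (-65)·160 − 145·(-115) = 6275.
∂h/∂x = [(+0.5)·160 − (-0.5)·(-115)] / 6275 = +0.003586
∂h/∂y = [(-65)·(-0.5) − 145·(+0.5)] / 6275 = -0.006375
Head at (573361, 5643975) = 12.0 + (+0.003586)·(215) + (-0.006375)·(-315) = 14.78 m.
That is higher than the 12.0 m at W1, so the point is upgradient.

upgradient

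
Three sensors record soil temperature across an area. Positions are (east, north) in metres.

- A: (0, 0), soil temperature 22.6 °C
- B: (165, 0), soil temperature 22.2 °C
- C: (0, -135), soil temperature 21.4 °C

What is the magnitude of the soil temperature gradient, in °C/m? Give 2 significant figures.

0.0092 °C/m

∂T/∂x = (22.2 − 22.6) / (165 − 0) = -0.002424
∂T/∂y = (21.4 − 22.6) / (-135 − 0) = +0.008889
|∇f| = √(-0.002424² + 0.008889²) = 0.009214 °C/m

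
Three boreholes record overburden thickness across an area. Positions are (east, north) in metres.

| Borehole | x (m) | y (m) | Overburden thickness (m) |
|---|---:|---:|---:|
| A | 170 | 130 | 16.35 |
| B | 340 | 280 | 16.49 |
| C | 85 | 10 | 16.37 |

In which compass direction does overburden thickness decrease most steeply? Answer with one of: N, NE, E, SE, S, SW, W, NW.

NW

Differences from A: to B (Δx, Δy, Δh) = (170, 150, +0.14); to C = (-85, -120, +0.02).
Determinant of the coordinate differences = 170·(-120) − (-85)·150 = -7650.
∂d/∂x = [(+0.14)·(-120) − (+0.02)·150] / -7650 = +0.002588
∂d/∂y = [170·(+0.02) − (-85)·(+0.14)] / -7650 = -0.002000
Steepest decrease is along −∇f = (-0.002588 E, +0.002000 N) → northwest.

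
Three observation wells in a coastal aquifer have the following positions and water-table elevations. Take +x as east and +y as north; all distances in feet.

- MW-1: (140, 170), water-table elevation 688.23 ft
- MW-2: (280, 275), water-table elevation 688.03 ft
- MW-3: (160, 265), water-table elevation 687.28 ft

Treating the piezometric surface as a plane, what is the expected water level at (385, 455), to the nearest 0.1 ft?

Three-point gradient (reference MW-1): Δ to MW-2 = (140, 105, -0.20), Δ to MW-3 = (20, 95, -0.95).
∂h/∂x = +0.007210, ∂h/∂y = -0.01152 (det = 11200).
h(385, 455) = 688.23 + (+0.007210)·(245) + (-0.01152)·(285) = 688.23 +1.766 -3.283 = 686.714 ft.

686.7 ft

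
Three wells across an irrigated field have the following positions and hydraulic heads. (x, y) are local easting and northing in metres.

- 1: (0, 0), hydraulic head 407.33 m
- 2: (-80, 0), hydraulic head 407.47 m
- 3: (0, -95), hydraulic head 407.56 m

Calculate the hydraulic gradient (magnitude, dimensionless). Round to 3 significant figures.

∂h/∂x = (407.47 − 407.33) / (-80 − 0) = -0.001750
∂h/∂y = (407.56 − 407.33) / (-95 − 0) = -0.002421
|∇h| = √(-0.001750² + -0.002421²) = 0.002987

0.00299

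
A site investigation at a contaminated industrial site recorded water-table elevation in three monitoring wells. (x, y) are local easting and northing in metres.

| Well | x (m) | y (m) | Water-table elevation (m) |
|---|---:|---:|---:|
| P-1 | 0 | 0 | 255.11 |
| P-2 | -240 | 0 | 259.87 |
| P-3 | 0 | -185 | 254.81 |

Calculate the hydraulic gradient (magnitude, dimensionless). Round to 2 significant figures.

∂h/∂x = (259.87 − 255.11) / (-240 − 0) = -0.01983
∂h/∂y = (254.81 − 255.11) / (-185 − 0) = +0.001622
|∇h| = √(-0.01983² + 0.001622²) = 0.0199

0.020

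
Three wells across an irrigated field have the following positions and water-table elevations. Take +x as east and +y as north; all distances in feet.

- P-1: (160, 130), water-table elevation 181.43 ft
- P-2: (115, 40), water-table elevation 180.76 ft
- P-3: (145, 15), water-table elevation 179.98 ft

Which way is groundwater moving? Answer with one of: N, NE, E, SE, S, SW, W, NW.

Differences from P-1: to P-2 (Δx, Δy, Δh) = (-45, -90, -0.67); to P-3 = (-15, -115, -1.45).
Determinant of the coordinate differences = (-45)·(-115) − (-15)·(-90) = 3825.
∂h/∂x = [(-0.67)·(-115) − (-1.45)·(-90)] / 3825 = -0.01397
∂h/∂y = [(-45)·(-1.45) − (-15)·(-0.67)] / 3825 = +0.01443
Flow = −∇h = (+0.01397 east, -0.01443 north), which points southeast.

SE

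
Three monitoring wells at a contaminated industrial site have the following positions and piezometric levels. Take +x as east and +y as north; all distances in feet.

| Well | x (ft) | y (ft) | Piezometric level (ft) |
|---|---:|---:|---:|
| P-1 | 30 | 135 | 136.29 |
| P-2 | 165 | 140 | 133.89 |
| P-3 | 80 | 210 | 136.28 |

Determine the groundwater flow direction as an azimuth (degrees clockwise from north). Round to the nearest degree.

With h = a·x + b·y + c and P-1 as origin, the differences give:
  135·a + 5·b = -2.40
  50·a + 75·b = -0.01
Eliminate b (×75 and ×5, subtract): 9875·a = -179.950 → a = ∂h/∂x = -0.01822
Back-substitute: b = ∂h/∂y = +0.01202.
Flow direction (−∇h) has components (+0.01822 E, -0.01202 N).
Azimuth = atan2(E, N) = atan2(+0.01822, -0.01202) = 123.4° ≈ 123°.

123°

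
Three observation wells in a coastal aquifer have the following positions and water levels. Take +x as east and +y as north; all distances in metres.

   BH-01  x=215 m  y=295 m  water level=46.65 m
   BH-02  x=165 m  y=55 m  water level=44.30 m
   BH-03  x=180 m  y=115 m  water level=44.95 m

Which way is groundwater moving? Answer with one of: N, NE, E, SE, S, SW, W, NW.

With h = a·x + b·y + c and BH-01 as origin, the differences give:
  (-50)·a + (-240)·b = -2.35
  (-35)·a + (-180)·b = -1.70
Eliminate b (×(-180) and ×(-240), subtract): 600·a = 15.000 → a = ∂h/∂x = +0.02500
Back-substitute: b = ∂h/∂y = +0.004583.
Flow = −∇h = (-0.02500 east, -0.004583 north), which points west.

W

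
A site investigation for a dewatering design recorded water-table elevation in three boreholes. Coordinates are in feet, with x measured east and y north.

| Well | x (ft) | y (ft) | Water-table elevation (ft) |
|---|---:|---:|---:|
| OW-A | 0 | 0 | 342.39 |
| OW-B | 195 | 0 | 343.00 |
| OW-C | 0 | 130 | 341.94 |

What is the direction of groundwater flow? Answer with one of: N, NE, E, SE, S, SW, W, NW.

NW

∂h/∂x = (343.00 − 342.39) / (195 − 0) = +0.003128
∂h/∂y = (341.94 − 342.39) / (130 − 0) = -0.003462
Flow = −∇h = (-0.003128 east, +0.003462 north), which points northwest.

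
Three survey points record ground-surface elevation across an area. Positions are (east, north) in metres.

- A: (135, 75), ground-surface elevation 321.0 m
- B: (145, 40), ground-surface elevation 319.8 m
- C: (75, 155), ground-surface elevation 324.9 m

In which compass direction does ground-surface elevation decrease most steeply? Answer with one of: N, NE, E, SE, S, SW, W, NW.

SE

Differences from A: to B (Δx, Δy, Δh) = (10, -35, -1.2); to C = (-60, 80, +3.9).
Determinant of the coordinate differences = 10·80 − (-60)·(-35) = -1300.
∂z/∂x = [(-1.2)·80 − (+3.9)·(-35)] / -1300 = -0.03115
∂z/∂y = [10·(+3.9) − (-60)·(-1.2)] / -1300 = +0.02538
Steepest decrease is along −∇f = (+0.03115 E, -0.02538 N) → southeast.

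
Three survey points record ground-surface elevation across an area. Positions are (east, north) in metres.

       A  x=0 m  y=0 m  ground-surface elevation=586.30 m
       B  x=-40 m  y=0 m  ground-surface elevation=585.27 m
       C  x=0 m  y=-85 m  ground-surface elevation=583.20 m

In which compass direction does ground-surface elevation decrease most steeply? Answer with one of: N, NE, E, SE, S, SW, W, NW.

SW

∂z/∂x = (585.27 − 586.30) / (-40 − 0) = +0.02575
∂z/∂y = (583.20 − 586.30) / (-85 − 0) = +0.03647
Steepest decrease is along −∇f = (-0.02575 E, -0.03647 N) → southwest.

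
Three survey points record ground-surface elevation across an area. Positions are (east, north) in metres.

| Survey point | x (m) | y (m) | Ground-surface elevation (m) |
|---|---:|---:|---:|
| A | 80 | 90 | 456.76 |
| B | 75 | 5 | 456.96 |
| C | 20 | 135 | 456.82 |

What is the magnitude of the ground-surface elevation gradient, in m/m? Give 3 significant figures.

0.00344 m/m

Differences from A: to B (Δx, Δy, Δh) = (-5, -85, +0.20); to C = (-60, 45, +0.06).
Solve a·Δx + b·Δy = Δz: det = (-5)·45 − (-60)·(-85) = -5325.
∂z/∂x = [(+0.20)·45 − (+0.06)·(-85)] / -5325 = -0.002648
∂z/∂y = [(-5)·(+0.06) − (-60)·(+0.20)] / -5325 = -0.002197
|∇f| = √(-0.002648² + -0.002197²) = 0.003441 m/m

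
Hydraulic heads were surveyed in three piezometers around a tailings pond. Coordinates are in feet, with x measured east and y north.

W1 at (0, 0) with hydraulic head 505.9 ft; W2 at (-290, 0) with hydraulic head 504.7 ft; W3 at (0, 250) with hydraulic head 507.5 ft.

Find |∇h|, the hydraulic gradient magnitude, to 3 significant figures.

0.00762

∂h/∂x = (504.7 − 505.9) / (-290 − 0) = +0.004138
∂h/∂y = (507.5 − 505.9) / (250 − 0) = +0.006400
|∇h| = √(0.004138² + 0.006400²) = 0.007621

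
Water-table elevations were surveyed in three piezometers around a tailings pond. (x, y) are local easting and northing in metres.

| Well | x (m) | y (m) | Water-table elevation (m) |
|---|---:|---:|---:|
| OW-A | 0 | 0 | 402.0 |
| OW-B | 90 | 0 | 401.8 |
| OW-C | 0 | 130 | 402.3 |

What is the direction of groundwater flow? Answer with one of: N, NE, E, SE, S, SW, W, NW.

∂h/∂x = (401.8 − 402.0) / (90 − 0) = -0.002222
∂h/∂y = (402.3 − 402.0) / (130 − 0) = +0.002308
Flow = −∇h = (+0.002222 east, -0.002308 north), which points southeast.

SE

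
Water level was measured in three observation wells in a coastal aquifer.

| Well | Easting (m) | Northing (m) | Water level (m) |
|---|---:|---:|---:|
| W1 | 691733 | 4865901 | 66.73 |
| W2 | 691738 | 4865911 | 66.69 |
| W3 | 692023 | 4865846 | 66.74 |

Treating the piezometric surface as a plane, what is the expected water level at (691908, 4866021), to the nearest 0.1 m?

66.2 m

Differences from W1: to W2 (Δx, Δy, Δh) = (5, 10, -0.04); to W3 = (290, -55, +0.01).
Solve a·Δx + b·Δy = Δh: det = 5·(-55) − 290·10 = -3175.
∂h/∂x = [(-0.04)·(-55) − (+0.01)·10] / -3175 = -0.0006614
∂h/∂y = [5·(+0.01) − 290·(-0.04)] / -3175 = -0.003669
h(691908, 4866021) = 66.73 + (-0.0006614)·(175) + (-0.003669)·(120) = 66.73 -0.116 -0.440 = 66.174 m.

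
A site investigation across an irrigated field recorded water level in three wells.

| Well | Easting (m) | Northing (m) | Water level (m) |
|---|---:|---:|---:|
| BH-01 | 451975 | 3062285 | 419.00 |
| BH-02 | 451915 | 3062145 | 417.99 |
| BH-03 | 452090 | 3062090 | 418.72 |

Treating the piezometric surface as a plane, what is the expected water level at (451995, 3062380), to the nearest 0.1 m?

419.6 m

Three-point gradient (reference BH-01): Δ to BH-02 = (-60, -140, -1.01), Δ to BH-03 = (115, -195, -0.28).
∂h/∂x = +0.005674, ∂h/∂y = +0.004782 (det = 27800).
h(451995, 3062380) = 419.00 + (+0.005674)·(20) + (+0.004782)·(95) = 419.00 +0.113 +0.454 = 419.568 m.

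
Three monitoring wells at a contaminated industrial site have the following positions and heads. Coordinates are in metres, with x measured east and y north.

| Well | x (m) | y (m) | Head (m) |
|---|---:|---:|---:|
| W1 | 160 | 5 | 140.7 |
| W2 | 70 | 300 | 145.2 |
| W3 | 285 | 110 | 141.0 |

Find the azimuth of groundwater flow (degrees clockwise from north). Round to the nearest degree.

147°

Taking W1 as reference: W2−W1 = (-90, 295, +4.5); W3−W1 = (125, 105, +0.3).
Solve a·Δx + b·Δy = Δh: det = (-90)·105 − 125·295 = -46325.
∂h/∂x = [(+4.5)·105 − (+0.3)·295] / -46325 = -0.008289
∂h/∂y = [(-90)·(+0.3) − 125·(+4.5)] / -46325 = +0.01273
Flow direction (−∇h) has components (+0.008289 E, -0.01273 N).
Azimuth = atan2(E, N) = atan2(+0.008289, -0.01273) = 146.9° ≈ 147°.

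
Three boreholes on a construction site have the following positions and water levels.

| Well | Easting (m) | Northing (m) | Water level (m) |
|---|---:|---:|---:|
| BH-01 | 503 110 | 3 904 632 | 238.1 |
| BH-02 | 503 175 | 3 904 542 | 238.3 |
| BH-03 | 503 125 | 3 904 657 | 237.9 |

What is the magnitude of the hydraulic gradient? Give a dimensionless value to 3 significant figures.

Three-point gradient (reference BH-01): Δ to BH-02 = (65, -90, +0.2), Δ to BH-03 = (15, 25, -0.2).
∂h/∂x = -0.004370, ∂h/∂y = -0.005378 (det = 2975).
|∇h| = √(-0.004370² + -0.005378²) = 0.00693

0.00693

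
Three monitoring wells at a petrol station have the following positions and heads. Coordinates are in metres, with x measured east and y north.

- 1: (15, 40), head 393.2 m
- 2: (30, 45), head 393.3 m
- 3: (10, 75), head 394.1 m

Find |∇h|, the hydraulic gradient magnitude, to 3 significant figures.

0.0255

With h = a·x + b·y + c and 1 as origin, the differences give:
  15·a + 5·b = +0.1
  (-5)·a + 35·b = +0.9
Eliminate b (×35 and ×5, subtract): 550·a = -1.00 → a = ∂h/∂x = -0.001818
Back-substitute: b = ∂h/∂y = +0.02545.
|∇h| = √(-0.001818² + 0.02545²) = 0.02551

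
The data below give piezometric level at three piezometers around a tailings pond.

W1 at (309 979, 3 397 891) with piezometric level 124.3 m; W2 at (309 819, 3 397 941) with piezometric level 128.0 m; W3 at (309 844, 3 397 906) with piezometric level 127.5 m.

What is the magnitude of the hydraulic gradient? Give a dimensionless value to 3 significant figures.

0.0242

Taking W1 as reference: W2−W1 = (-160, 50, +3.7); W3−W1 = (-135, 15, +3.2).
Solve a·Δx + b·Δy = Δh: det = (-160)·15 − (-135)·50 = 4350.
∂h/∂x = [(+3.7)·15 − (+3.2)·50] / 4350 = -0.02402
∂h/∂y = [(-160)·(+3.2) − (-135)·(+3.7)] / 4350 = -0.002874
|∇h| = √(-0.02402² + -0.002874²) = 0.02419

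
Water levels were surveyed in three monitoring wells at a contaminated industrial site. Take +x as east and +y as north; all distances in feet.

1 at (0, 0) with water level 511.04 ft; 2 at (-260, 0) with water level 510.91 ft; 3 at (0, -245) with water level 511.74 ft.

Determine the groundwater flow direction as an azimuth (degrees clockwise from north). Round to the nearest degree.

350°

∂h/∂x = (510.91 − 511.04) / (-260 − 0) = +0.0005000
∂h/∂y = (511.74 − 511.04) / (-245 − 0) = -0.002857
Flow direction (−∇h) has components (-0.0005000 E, +0.002857 N).
Azimuth = atan2(E, N) = atan2(-0.0005000, +0.002857) = 350.1° ≈ 350°.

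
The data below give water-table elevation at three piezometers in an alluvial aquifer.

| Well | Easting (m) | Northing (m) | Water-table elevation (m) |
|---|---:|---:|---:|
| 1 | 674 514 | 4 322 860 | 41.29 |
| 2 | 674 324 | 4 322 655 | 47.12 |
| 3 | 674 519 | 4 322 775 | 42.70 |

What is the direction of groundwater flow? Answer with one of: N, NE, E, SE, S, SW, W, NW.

Taking 1 as reference: 2−1 = (-190, -205, +5.83); 3−1 = (5, -85, +1.41).
Determinant of the coordinate differences = (-190)·(-85) − 5·(-205) = 17175.
∂h/∂x = [(+5.83)·(-85) − (+1.41)·(-205)] / 17175 = -0.01202
∂h/∂y = [(-190)·(+1.41) − 5·(+5.83)] / 17175 = -0.01730
Flow = −∇h = (+0.01202 east, +0.01730 north), which points northeast.

NE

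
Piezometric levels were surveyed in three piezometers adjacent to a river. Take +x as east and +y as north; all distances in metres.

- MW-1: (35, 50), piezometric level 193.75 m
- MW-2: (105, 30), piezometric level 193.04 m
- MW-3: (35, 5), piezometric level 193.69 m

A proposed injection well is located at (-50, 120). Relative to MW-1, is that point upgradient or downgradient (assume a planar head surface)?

upgradient

With h = a·x + b·y + c and MW-1 as origin, the differences give:
  70·a + (-20)·b = -0.71
  0·a + (-45)·b = -0.06
Eliminate b (×(-45) and ×(-20), subtract): -3150·a = 30.750 → a = ∂h/∂x = -0.009762
Back-substitute: b = ∂h/∂y = +0.001333.
Head at (-50, 120) = 193.75 + (-0.009762)·(-85) + (+0.001333)·(70) = 194.67 m.
That is higher than the 193.75 m at MW-1, so the point is upgradient.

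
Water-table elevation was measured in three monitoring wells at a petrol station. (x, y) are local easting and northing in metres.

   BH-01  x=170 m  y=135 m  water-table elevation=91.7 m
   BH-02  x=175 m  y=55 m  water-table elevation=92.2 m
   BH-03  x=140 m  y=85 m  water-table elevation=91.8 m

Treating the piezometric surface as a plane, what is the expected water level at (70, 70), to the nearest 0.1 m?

Three-point gradient (reference BH-01): Δ to BH-02 = (5, -80, +0.5), Δ to BH-03 = (-30, -50, +0.1).
∂h/∂x = +0.006415, ∂h/∂y = -0.005849 (det = -2650).
h(70, 70) = 91.7 + (+0.006415)·(-100) + (-0.005849)·(-65) = 91.7 -0.642 +0.380 = 91.439 m.

91.4 m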